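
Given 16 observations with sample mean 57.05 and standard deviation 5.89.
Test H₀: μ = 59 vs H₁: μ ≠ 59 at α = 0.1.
One-sample t-test:
H₀: μ = 59
H₁: μ ≠ 59
df = n - 1 = 15
t = (x̄ - μ₀) / (s/√n) = (57.05 - 59) / (5.89/√16) = -1.324
p-value = 0.2052

Since p-value > α = 0.1, we fail to reject H₀.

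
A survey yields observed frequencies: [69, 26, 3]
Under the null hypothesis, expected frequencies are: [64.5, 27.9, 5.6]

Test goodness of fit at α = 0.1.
Chi-square goodness of fit test:
H₀: observed counts match expected distribution
H₁: observed counts differ from expected distribution
df = k - 1 = 2
χ² = Σ(O - E)²/E
   = (69 - 64.5)²/64.5 + (26 - 27.9)²/27.9 + (3 - 5.6)²/5.6
   = 0.314 + 0.129 + 1.207
   = 1.65
p-value = 0.4381

Since p-value > α = 0.1, we fail to reject H₀.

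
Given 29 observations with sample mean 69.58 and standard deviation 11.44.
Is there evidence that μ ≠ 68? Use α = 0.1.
One-sample t-test:
H₀: μ = 68
H₁: μ ≠ 68
df = n - 1 = 28
t = (x̄ - μ₀) / (s/√n) = (69.58 - 68) / (11.44/√29) = 0.744
p-value = 0.4632

Since p-value > α = 0.1, we fail to reject H₀.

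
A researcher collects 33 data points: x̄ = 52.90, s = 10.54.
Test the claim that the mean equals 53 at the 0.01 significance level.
One-sample t-test:
H₀: μ = 53
H₁: μ ≠ 53
df = n - 1 = 32
t = (x̄ - μ₀) / (s/√n) = (52.90 - 53) / (10.54/√33) = -0.055
p-value = 0.9569

Since p-value > α = 0.01, we fail to reject H₀.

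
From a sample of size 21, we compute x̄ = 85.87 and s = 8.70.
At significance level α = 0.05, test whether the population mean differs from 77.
One-sample t-test:
H₀: μ = 77
H₁: μ ≠ 77
df = n - 1 = 20
t = (x̄ - μ₀) / (s/√n) = (85.87 - 77) / (8.70/√21) = 4.672
p-value = 0.0001

Since p-value < α = 0.05, we reject H₀.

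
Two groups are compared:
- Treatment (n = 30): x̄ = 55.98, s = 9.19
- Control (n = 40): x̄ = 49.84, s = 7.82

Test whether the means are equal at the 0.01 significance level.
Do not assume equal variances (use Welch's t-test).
Welch's two-sample t-test:
H₀: μ₁ = μ₂
H₁: μ₁ ≠ μ₂
s₁²/n₁ = 9.19²/30 = 2.8152,  s₂²/n₂ = 7.82²/40 = 1.5288
SE = √(s₁²/n₁ + s₂²/n₂) = √(2.8152 + 1.5288) = 2.0842
df (Welch-Satterthwaite) = (s₁²/n₁ + s₂²/n₂)² / [(s₁²/n₁)²/(n₁-1) + (s₂²/n₂)²/(n₂-1)] ≈ 56.63
t = (x̄₁ - x̄₂) / SE = (55.98 - 49.84) / 2.0842 = 6.14 / 2.0842 = 2.946
p-value = 0.0047

Since p-value < α = 0.01, we reject H₀.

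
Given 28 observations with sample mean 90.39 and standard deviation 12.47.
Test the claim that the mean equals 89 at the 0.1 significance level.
One-sample t-test:
H₀: μ = 89
H₁: μ ≠ 89
df = n - 1 = 27
t = (x̄ - μ₀) / (s/√n) = (90.39 - 89) / (12.47/√28) = 0.590
p-value = 0.5602

Since p-value > α = 0.1, we fail to reject H₀.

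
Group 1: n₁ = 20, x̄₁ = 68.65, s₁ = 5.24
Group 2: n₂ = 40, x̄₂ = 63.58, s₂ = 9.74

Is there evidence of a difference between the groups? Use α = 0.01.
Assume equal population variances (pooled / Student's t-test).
Student's two-sample t-test (equal variances):
H₀: μ₁ = μ₂
H₁: μ₁ ≠ μ₂
df = n₁ + n₂ - 2 = 58
Pooled variance s_p² = [(n₁-1)s₁² + (n₂-1)s₂²] / (n₁ + n₂ - 2) = [(19)(5.24²) + (39)(9.74²)] / 58 = 72.7850
SE = √(s_p²(1/n₁ + 1/n₂)) = √(72.7850 × (1/20 + 1/40)) = 2.3364
t = (x̄₁ - x̄₂) / SE = (68.65 - 63.58) / 2.3364 = 5.07 / 2.3364 = 2.170
p-value = 0.0341

Since p-value > α = 0.01, we fail to reject H₀.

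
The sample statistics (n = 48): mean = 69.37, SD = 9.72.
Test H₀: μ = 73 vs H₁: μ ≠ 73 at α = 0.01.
One-sample t-test:
H₀: μ = 73
H₁: μ ≠ 73
df = n - 1 = 47
t = (x̄ - μ₀) / (s/√n) = (69.37 - 73) / (9.72/√48) = -2.587
p-value = 0.0128

Since p-value > α = 0.01, we fail to reject H₀.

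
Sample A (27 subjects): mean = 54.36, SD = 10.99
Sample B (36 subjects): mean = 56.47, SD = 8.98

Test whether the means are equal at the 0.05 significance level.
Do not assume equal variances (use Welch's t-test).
Welch's two-sample t-test:
H₀: μ₁ = μ₂
H₁: μ₁ ≠ μ₂
s₁²/n₁ = 10.99²/27 = 4.4733,  s₂²/n₂ = 8.98²/36 = 2.2400
SE = √(s₁²/n₁ + s₂²/n₂) = √(4.4733 + 2.2400) = 2.5910
df (Welch-Satterthwaite) = (s₁²/n₁ + s₂²/n₂)² / [(s₁²/n₁)²/(n₁-1) + (s₂²/n₂)²/(n₂-1)] ≈ 49.36
t = (x̄₁ - x̄₂) / SE = (54.36 - 56.47) / 2.5910 = -2.11 / 2.5910 = -0.814
p-value = 0.4194

Since p-value > α = 0.05, we fail to reject H₀.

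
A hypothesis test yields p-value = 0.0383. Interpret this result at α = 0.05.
Since p = 0.0383 < α = 0.05, reject H₀.
There is sufficient evidence to reject the null hypothesis; the result is statistically significant at the 0.05 level.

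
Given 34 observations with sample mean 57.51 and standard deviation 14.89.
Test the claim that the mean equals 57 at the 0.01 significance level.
One-sample t-test:
H₀: μ = 57
H₁: μ ≠ 57
df = n - 1 = 33
t = (x̄ - μ₀) / (s/√n) = (57.51 - 57) / (14.89/√34) = 0.200
p-value = 0.8429

Since p-value > α = 0.01, we fail to reject H₀.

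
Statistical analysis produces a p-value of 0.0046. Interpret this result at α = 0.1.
Since p = 0.0046 < α = 0.1, reject H₀.
There is sufficient evidence to reject the null hypothesis; the result is statistically significant at the 0.1 level.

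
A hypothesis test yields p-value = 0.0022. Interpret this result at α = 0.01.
Since p = 0.0022 < α = 0.01, reject H₀.
There is sufficient evidence to reject the null hypothesis; the result is statistically significant at the 0.01 level.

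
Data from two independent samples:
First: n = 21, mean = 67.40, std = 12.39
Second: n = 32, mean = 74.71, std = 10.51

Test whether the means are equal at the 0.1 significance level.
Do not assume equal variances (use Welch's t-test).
Welch's two-sample t-test:
H₀: μ₁ = μ₂
H₁: μ₁ ≠ μ₂
s₁²/n₁ = 12.39²/21 = 7.3101,  s₂²/n₂ = 10.51²/32 = 3.4519
SE = √(s₁²/n₁ + s₂²/n₂) = √(7.3101 + 3.4519) = 3.2805
df (Welch-Satterthwaite) = (s₁²/n₁ + s₂²/n₂)² / [(s₁²/n₁)²/(n₁-1) + (s₂²/n₂)²/(n₂-1)] ≈ 37.90
t = (x̄₁ - x̄₂) / SE = (67.40 - 74.71) / 3.2805 = -7.31 / 3.2805 = -2.228
p-value = 0.0319

Since p-value < α = 0.1, we reject H₀.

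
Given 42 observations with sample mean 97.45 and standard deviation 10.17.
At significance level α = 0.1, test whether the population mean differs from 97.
One-sample t-test:
H₀: μ = 97
H₁: μ ≠ 97
df = n - 1 = 41
t = (x̄ - μ₀) / (s/√n) = (97.45 - 97) / (10.17/√42) = 0.287
p-value = 0.7757

Since p-value > α = 0.1, we fail to reject H₀.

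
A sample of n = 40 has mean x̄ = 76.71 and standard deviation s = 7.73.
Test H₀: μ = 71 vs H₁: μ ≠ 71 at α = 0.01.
One-sample t-test:
H₀: μ = 71
H₁: μ ≠ 71
df = n - 1 = 39
t = (x̄ - μ₀) / (s/√n) = (76.71 - 71) / (7.73/√40) = 4.672
p-value < 0.0001

Since p-value < α = 0.01, we reject H₀.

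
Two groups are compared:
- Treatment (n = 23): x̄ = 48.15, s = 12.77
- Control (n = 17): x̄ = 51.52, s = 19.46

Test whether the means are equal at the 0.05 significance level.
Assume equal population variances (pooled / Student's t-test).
Student's two-sample t-test (equal variances):
H₀: μ₁ = μ₂
H₁: μ₁ ≠ μ₂
df = n₁ + n₂ - 2 = 38
Pooled variance s_p² = [(n₁-1)s₁² + (n₂-1)s₂²] / (n₁ + n₂ - 2) = [(22)(12.77²) + (16)(19.46²)] / 38 = 253.8597
SE = √(s_p²(1/n₁ + 1/n₂)) = √(253.8597 × (1/23 + 1/17)) = 5.0961
t = (x̄₁ - x̄₂) / SE = (48.15 - 51.52) / 5.0961 = -3.37 / 5.0961 = -0.661
p-value = 0.5124

Since p-value > α = 0.05, we fail to reject H₀.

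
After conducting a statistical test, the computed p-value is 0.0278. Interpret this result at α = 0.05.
Since p = 0.0278 < α = 0.05, reject H₀.
There is sufficient evidence to reject the null hypothesis; the result is statistically significant at the 0.05 level.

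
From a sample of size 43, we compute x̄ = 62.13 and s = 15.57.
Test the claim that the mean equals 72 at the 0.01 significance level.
One-sample t-test:
H₀: μ = 72
H₁: μ ≠ 72
df = n - 1 = 42
t = (x̄ - μ₀) / (s/√n) = (62.13 - 72) / (15.57/√43) = -4.157
p-value = 0.0002

Since p-value < α = 0.01, we reject H₀.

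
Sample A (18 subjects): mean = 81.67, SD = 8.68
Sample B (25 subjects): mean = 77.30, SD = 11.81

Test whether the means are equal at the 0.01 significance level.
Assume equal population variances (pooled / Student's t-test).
Student's two-sample t-test (equal variances):
H₀: μ₁ = μ₂
H₁: μ₁ ≠ μ₂
df = n₁ + n₂ - 2 = 41
Pooled variance s_p² = [(n₁-1)s₁² + (n₂-1)s₂²] / (n₁ + n₂ - 2) = [(17)(8.68²) + (24)(11.81²)] / 41 = 112.8841
SE = √(s_p²(1/n₁ + 1/n₂)) = √(112.8841 × (1/18 + 1/25)) = 3.2843
t = (x̄₁ - x̄₂) / SE = (81.67 - 77.30) / 3.2843 = 4.37 / 3.2843 = 1.331
p-value = 0.1907

Since p-value > α = 0.01, we fail to reject H₀.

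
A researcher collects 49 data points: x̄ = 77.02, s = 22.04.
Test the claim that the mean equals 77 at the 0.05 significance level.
One-sample t-test:
H₀: μ = 77
H₁: μ ≠ 77
df = n - 1 = 48
t = (x̄ - μ₀) / (s/√n) = (77.02 - 77) / (22.04/√49) = 0.006
p-value = 0.9950

Since p-value > α = 0.05, we fail to reject H₀.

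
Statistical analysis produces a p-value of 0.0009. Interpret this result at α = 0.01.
Since p = 0.0009 < α = 0.01, reject H₀.
There is sufficient evidence to reject the null hypothesis; the result is statistically significant at the 0.01 level.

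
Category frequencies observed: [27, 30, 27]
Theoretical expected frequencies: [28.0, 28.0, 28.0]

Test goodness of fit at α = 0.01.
Chi-square goodness of fit test:
H₀: observed counts match expected distribution
H₁: observed counts differ from expected distribution
df = k - 1 = 2
χ² = Σ(O - E)²/E
   = (27 - 28.0)²/28.0 + (30 - 28.0)²/28.0 + (27 - 28.0)²/28.0
   = 0.036 + 0.143 + 0.036
   = 0.21
p-value = 0.8984

Since p-value > α = 0.01, we fail to reject H₀.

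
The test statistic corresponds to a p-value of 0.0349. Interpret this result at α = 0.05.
Since p = 0.0349 < α = 0.05, reject H₀.
There is sufficient evidence to reject the null hypothesis; the result is statistically significant at the 0.05 level.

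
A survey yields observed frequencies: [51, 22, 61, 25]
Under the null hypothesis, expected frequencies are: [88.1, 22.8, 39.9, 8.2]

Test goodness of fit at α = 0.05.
Chi-square goodness of fit test:
H₀: observed counts match expected distribution
H₁: observed counts differ from expected distribution
df = k - 1 = 3
χ² = Σ(O - E)²/E
   = (51 - 88.1)²/88.1 + (22 - 22.8)²/22.8 + (61 - 39.9)²/39.9 + (25 - 8.2)²/8.2
   = 15.623 + 0.028 + 11.158 + 34.420
   = 61.23
p-value < 0.0001

Since p-value < α = 0.05, we reject H₀.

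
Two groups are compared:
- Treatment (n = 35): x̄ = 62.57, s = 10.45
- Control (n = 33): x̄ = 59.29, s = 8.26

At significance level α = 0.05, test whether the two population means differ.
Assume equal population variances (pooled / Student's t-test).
Student's two-sample t-test (equal variances):
H₀: μ₁ = μ₂
H₁: μ₁ ≠ μ₂
df = n₁ + n₂ - 2 = 66
Pooled variance s_p² = [(n₁-1)s₁² + (n₂-1)s₂²] / (n₁ + n₂ - 2) = [(34)(10.45²) + (32)(8.26²)] / 66 = 89.3359
SE = √(s_p²(1/n₁ + 1/n₂)) = √(89.3359 × (1/35 + 1/33)) = 2.2934
t = (x̄₁ - x̄₂) / SE = (62.57 - 59.29) / 2.2934 = 3.28 / 2.2934 = 1.430
p-value = 0.1574

Since p-value > α = 0.05, we fail to reject H₀.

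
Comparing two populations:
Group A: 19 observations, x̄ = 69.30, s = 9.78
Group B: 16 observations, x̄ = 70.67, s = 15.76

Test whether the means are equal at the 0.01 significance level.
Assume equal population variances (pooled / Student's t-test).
Student's two-sample t-test (equal variances):
H₀: μ₁ = μ₂
H₁: μ₁ ≠ μ₂
df = n₁ + n₂ - 2 = 33
Pooled variance s_p² = [(n₁-1)s₁² + (n₂-1)s₂²] / (n₁ + n₂ - 2) = [(18)(9.78²) + (15)(15.76²)] / 33 = 165.0708
SE = √(s_p²(1/n₁ + 1/n₂)) = √(165.0708 × (1/19 + 1/16)) = 4.3595
t = (x̄₁ - x̄₂) / SE = (69.30 - 70.67) / 4.3595 = -1.37 / 4.3595 = -0.314
p-value = 0.7553

Since p-value > α = 0.01, we fail to reject H₀.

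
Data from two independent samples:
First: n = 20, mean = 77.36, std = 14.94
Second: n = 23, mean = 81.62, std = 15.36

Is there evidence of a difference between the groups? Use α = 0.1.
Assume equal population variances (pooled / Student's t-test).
Student's two-sample t-test (equal variances):
H₀: μ₁ = μ₂
H₁: μ₁ ≠ μ₂
df = n₁ + n₂ - 2 = 41
Pooled variance s_p² = [(n₁-1)s₁² + (n₂-1)s₂²] / (n₁ + n₂ - 2) = [(19)(14.94²) + (22)(15.36²)] / 41 = 230.0322
SE = √(s_p²(1/n₁ + 1/n₂)) = √(230.0322 × (1/20 + 1/23)) = 4.6371
t = (x̄₁ - x̄₂) / SE = (77.36 - 81.62) / 4.6371 = -4.26 / 4.6371 = -0.919
p-value = 0.3636

Since p-value > α = 0.1, we fail to reject H₀.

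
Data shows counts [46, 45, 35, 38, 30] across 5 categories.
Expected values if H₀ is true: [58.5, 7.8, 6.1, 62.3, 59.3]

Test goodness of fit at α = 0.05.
Chi-square goodness of fit test:
H₀: observed counts match expected distribution
H₁: observed counts differ from expected distribution
df = k - 1 = 4
χ² = Σ(O - E)²/E
   = (46 - 58.5)²/58.5 + (45 - 7.8)²/7.8 + (35 - 6.1)²/6.1 + (38 - 62.3)²/62.3 + (30 - 59.3)²/59.3
   = 2.671 + 177.415 + 136.920 + 9.478 + 14.477
   = 340.96
p-value < 0.0001

Since p-value < α = 0.05, we reject H₀.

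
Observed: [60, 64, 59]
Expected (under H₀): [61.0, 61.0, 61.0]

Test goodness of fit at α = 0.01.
Chi-square goodness of fit test:
H₀: observed counts match expected distribution
H₁: observed counts differ from expected distribution
df = k - 1 = 2
χ² = Σ(O - E)²/E
   = (60 - 61.0)²/61.0 + (64 - 61.0)²/61.0 + (59 - 61.0)²/61.0
   = 0.016 + 0.148 + 0.066
   = 0.23
p-value = 0.8916

Since p-value > α = 0.01, we fail to reject H₀.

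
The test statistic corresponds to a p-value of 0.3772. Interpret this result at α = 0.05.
Since p = 0.3772 > α = 0.05, fail to reject H₀.
There is insufficient evidence to reject the null hypothesis; the result is not statistically significant at the 0.05 level.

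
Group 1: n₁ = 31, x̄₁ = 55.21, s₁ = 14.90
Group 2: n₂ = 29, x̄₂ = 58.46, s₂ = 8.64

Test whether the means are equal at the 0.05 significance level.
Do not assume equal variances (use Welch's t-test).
Welch's two-sample t-test:
H₀: μ₁ = μ₂
H₁: μ₁ ≠ μ₂
s₁²/n₁ = 14.90²/31 = 7.1616,  s₂²/n₂ = 8.64²/29 = 2.5741
SE = √(s₁²/n₁ + s₂²/n₂) = √(7.1616 + 2.5741) = 3.1202
df (Welch-Satterthwaite) = (s₁²/n₁ + s₂²/n₂)² / [(s₁²/n₁)²/(n₁-1) + (s₂²/n₂)²/(n₂-1)] ≈ 48.70
t = (x̄₁ - x̄₂) / SE = (55.21 - 58.46) / 3.1202 = -3.25 / 3.1202 = -1.042
p-value = 0.3027

Since p-value > α = 0.05, we fail to reject H₀.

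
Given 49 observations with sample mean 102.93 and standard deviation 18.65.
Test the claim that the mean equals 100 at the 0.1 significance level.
One-sample t-test:
H₀: μ = 100
H₁: μ ≠ 100
df = n - 1 = 48
t = (x̄ - μ₀) / (s/√n) = (102.93 - 100) / (18.65/√49) = 1.100
p-value = 0.2769

Since p-value > α = 0.1, we fail to reject H₀.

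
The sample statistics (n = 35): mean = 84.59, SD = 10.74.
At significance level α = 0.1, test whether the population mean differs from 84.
One-sample t-test:
H₀: μ = 84
H₁: μ ≠ 84
df = n - 1 = 34
t = (x̄ - μ₀) / (s/√n) = (84.59 - 84) / (10.74/√35) = 0.325
p-value = 0.7472

Since p-value > α = 0.1, we fail to reject H₀.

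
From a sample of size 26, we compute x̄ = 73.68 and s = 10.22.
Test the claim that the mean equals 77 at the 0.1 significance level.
One-sample t-test:
H₀: μ = 77
H₁: μ ≠ 77
df = n - 1 = 25
t = (x̄ - μ₀) / (s/√n) = (73.68 - 77) / (10.22/√26) = -1.656
p-value = 0.1101

Since p-value > α = 0.1, we fail to reject H₀.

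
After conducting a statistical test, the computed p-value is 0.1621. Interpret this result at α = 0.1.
Since p = 0.1621 > α = 0.1, fail to reject H₀.
There is insufficient evidence to reject the null hypothesis; the result is not statistically significant at the 0.1 level.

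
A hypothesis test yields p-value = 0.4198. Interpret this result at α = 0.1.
Since p = 0.4198 > α = 0.1, fail to reject H₀.
There is insufficient evidence to reject the null hypothesis; the result is not statistically significant at the 0.1 level.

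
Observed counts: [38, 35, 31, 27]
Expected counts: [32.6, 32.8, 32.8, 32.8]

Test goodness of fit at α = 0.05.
Chi-square goodness of fit test:
H₀: observed counts match expected distribution
H₁: observed counts differ from expected distribution
df = k - 1 = 3
χ² = Σ(O - E)²/E
   = (38 - 32.6)²/32.6 + (35 - 32.8)²/32.8 + (31 - 32.8)²/32.8 + (27 - 32.8)²/32.8
   = 0.894 + 0.148 + 0.099 + 1.026
   = 2.17
p-value = 0.5386

Since p-value > α = 0.05, we fail to reject H₀.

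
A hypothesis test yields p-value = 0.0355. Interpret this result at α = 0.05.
Since p = 0.0355 < α = 0.05, reject H₀.
There is sufficient evidence to reject the null hypothesis; the result is statistically significant at the 0.05 level.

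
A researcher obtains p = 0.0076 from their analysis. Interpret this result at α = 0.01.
Since p = 0.0076 < α = 0.01, reject H₀.
There is sufficient evidence to reject the null hypothesis; the result is statistically significant at the 0.01 level.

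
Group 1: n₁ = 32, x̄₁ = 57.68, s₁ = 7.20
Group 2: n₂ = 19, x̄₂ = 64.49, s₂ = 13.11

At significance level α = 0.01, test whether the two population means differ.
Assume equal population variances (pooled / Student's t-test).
Student's two-sample t-test (equal variances):
H₀: μ₁ = μ₂
H₁: μ₁ ≠ μ₂
df = n₁ + n₂ - 2 = 49
Pooled variance s_p² = [(n₁-1)s₁² + (n₂-1)s₂²] / (n₁ + n₂ - 2) = [(31)(7.20²) + (18)(13.11²)] / 49 = 95.9334
SE = √(s_p²(1/n₁ + 1/n₂)) = √(95.9334 × (1/32 + 1/19)) = 2.8367
t = (x̄₁ - x̄₂) / SE = (57.68 - 64.49) / 2.8367 = -6.81 / 2.8367 = -2.401
p-value = 0.0202

Since p-value > α = 0.01, we fail to reject H₀.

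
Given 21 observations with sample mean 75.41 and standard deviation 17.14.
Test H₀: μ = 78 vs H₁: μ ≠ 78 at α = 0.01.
One-sample t-test:
H₀: μ = 78
H₁: μ ≠ 78
df = n - 1 = 20
t = (x̄ - μ₀) / (s/√n) = (75.41 - 78) / (17.14/√21) = -0.692
p-value = 0.4966

Since p-value > α = 0.01, we fail to reject H₀.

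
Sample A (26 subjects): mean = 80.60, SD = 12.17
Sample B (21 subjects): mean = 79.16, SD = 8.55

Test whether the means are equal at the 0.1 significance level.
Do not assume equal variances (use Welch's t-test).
Welch's two-sample t-test:
H₀: μ₁ = μ₂
H₁: μ₁ ≠ μ₂
s₁²/n₁ = 12.17²/26 = 5.6965,  s₂²/n₂ = 8.55²/21 = 3.4811
SE = √(s₁²/n₁ + s₂²/n₂) = √(5.6965 + 3.4811) = 3.0295
df (Welch-Satterthwaite) = (s₁²/n₁ + s₂²/n₂)² / [(s₁²/n₁)²/(n₁-1) + (s₂²/n₂)²/(n₂-1)] ≈ 44.24
t = (x̄₁ - x̄₂) / SE = (80.60 - 79.16) / 3.0295 = 1.44 / 3.0295 = 0.475
p-value = 0.6369

Since p-value > α = 0.1, we fail to reject H₀.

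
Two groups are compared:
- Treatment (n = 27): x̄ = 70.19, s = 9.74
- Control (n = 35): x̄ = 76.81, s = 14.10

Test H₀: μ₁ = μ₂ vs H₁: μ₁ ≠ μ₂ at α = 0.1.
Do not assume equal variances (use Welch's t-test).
Welch's two-sample t-test:
H₀: μ₁ = μ₂
H₁: μ₁ ≠ μ₂
s₁²/n₁ = 9.74²/27 = 3.5136,  s₂²/n₂ = 14.10²/35 = 5.6803
SE = √(s₁²/n₁ + s₂²/n₂) = √(3.5136 + 5.6803) = 3.0321
df (Welch-Satterthwaite) = (s₁²/n₁ + s₂²/n₂)² / [(s₁²/n₁)²/(n₁-1) + (s₂²/n₂)²/(n₂-1)] ≈ 59.37
t = (x̄₁ - x̄₂) / SE = (70.19 - 76.81) / 3.0321 = -6.62 / 3.0321 = -2.183
p-value = 0.0330

Since p-value < α = 0.1, we reject H₀.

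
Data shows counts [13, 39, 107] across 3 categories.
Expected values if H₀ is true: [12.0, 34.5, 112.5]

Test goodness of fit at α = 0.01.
Chi-square goodness of fit test:
H₀: observed counts match expected distribution
H₁: observed counts differ from expected distribution
df = k - 1 = 2
χ² = Σ(O - E)²/E
   = (13 - 12.0)²/12.0 + (39 - 34.5)²/34.5 + (107 - 112.5)²/112.5
   = 0.083 + 0.587 + 0.269
   = 0.94
p-value = 0.6253

Since p-value > α = 0.01, we fail to reject H₀.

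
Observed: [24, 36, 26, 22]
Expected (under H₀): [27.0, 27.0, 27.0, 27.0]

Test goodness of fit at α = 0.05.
Chi-square goodness of fit test:
H₀: observed counts match expected distribution
H₁: observed counts differ from expected distribution
df = k - 1 = 3
χ² = Σ(O - E)²/E
   = (24 - 27.0)²/27.0 + (36 - 27.0)²/27.0 + (26 - 27.0)²/27.0 + (22 - 27.0)²/27.0
   = 0.333 + 3.000 + 0.037 + 0.926
   = 4.30
p-value = 0.2312

Since p-value > α = 0.05, we fail to reject H₀.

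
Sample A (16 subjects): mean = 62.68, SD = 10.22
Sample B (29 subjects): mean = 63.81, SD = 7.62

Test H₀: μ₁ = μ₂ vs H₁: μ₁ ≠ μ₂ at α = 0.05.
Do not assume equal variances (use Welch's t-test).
Welch's two-sample t-test:
H₀: μ₁ = μ₂
H₁: μ₁ ≠ μ₂
s₁²/n₁ = 10.22²/16 = 6.5280,  s₂²/n₂ = 7.62²/29 = 2.0022
SE = √(s₁²/n₁ + s₂²/n₂) = √(6.5280 + 2.0022) = 2.9207
df (Welch-Satterthwaite) = (s₁²/n₁ + s₂²/n₂)² / [(s₁²/n₁)²/(n₁-1) + (s₂²/n₂)²/(n₂-1)] ≈ 24.38
t = (x̄₁ - x̄₂) / SE = (62.68 - 63.81) / 2.9207 = -1.13 / 2.9207 = -0.387
p-value = 0.7022

Since p-value > α = 0.05, we fail to reject H₀.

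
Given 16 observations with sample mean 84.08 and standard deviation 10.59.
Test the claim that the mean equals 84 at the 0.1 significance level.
One-sample t-test:
H₀: μ = 84
H₁: μ ≠ 84
df = n - 1 = 15
t = (x̄ - μ₀) / (s/√n) = (84.08 - 84) / (10.59/√16) = 0.030
p-value = 0.9763

Since p-value > α = 0.1, we fail to reject H₀.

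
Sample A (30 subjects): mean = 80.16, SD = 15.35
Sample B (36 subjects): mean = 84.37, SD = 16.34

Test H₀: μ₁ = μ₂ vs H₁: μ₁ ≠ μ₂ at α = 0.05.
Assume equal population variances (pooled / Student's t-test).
Student's two-sample t-test (equal variances):
H₀: μ₁ = μ₂
H₁: μ₁ ≠ μ₂
df = n₁ + n₂ - 2 = 64
Pooled variance s_p² = [(n₁-1)s₁² + (n₂-1)s₂²] / (n₁ + n₂ - 2) = [(29)(15.35²) + (35)(16.34²)] / 64 = 252.7797
SE = √(s_p²(1/n₁ + 1/n₂)) = √(252.7797 × (1/30 + 1/36)) = 3.9303
t = (x̄₁ - x̄₂) / SE = (80.16 - 84.37) / 3.9303 = -4.21 / 3.9303 = -1.071
p-value = 0.2881

Since p-value > α = 0.05, we fail to reject H₀.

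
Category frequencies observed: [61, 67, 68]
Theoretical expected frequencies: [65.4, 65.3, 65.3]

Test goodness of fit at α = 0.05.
Chi-square goodness of fit test:
H₀: observed counts match expected distribution
H₁: observed counts differ from expected distribution
df = k - 1 = 2
χ² = Σ(O - E)²/E
   = (61 - 65.4)²/65.4 + (67 - 65.3)²/65.3 + (68 - 65.3)²/65.3
   = 0.296 + 0.044 + 0.112
   = 0.45
p-value = 0.7977

Since p-value > α = 0.05, we fail to reject H₀.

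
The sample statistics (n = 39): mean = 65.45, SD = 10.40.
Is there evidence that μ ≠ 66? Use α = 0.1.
One-sample t-test:
H₀: μ = 66
H₁: μ ≠ 66
df = n - 1 = 38
t = (x̄ - μ₀) / (s/√n) = (65.45 - 66) / (10.40/√39) = -0.330
p-value = 0.7430

Since p-value > α = 0.1, we fail to reject H₀.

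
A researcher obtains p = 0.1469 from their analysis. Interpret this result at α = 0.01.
Since p = 0.1469 > α = 0.01, fail to reject H₀.
There is insufficient evidence to reject the null hypothesis; the result is not statistically significant at the 0.01 level.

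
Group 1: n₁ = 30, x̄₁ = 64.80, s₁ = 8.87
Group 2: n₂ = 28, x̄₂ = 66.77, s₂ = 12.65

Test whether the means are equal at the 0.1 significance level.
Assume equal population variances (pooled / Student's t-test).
Student's two-sample t-test (equal variances):
H₀: μ₁ = μ₂
H₁: μ₁ ≠ μ₂
df = n₁ + n₂ - 2 = 56
Pooled variance s_p² = [(n₁-1)s₁² + (n₂-1)s₂²] / (n₁ + n₂ - 2) = [(29)(8.87²) + (27)(12.65²)] / 56 = 117.8971
SE = √(s_p²(1/n₁ + 1/n₂)) = √(117.8971 × (1/30 + 1/28)) = 2.8532
t = (x̄₁ - x̄₂) / SE = (64.80 - 66.77) / 2.8532 = -1.97 / 2.8532 = -0.690
p-value = 0.4928

Since p-value > α = 0.1, we fail to reject H₀.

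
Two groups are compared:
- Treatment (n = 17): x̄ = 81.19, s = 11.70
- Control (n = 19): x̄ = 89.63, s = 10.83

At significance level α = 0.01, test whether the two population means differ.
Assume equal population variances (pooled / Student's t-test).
Student's two-sample t-test (equal variances):
H₀: μ₁ = μ₂
H₁: μ₁ ≠ μ₂
df = n₁ + n₂ - 2 = 34
Pooled variance s_p² = [(n₁-1)s₁² + (n₂-1)s₂²] / (n₁ + n₂ - 2) = [(16)(11.70²) + (18)(10.83²)] / 34 = 126.5129
SE = √(s_p²(1/n₁ + 1/n₂)) = √(126.5129 × (1/17 + 1/19)) = 3.7551
t = (x̄₁ - x̄₂) / SE = (81.19 - 89.63) / 3.7551 = -8.44 / 3.7551 = -2.248
p-value = 0.0312

Since p-value > α = 0.01, we fail to reject H₀.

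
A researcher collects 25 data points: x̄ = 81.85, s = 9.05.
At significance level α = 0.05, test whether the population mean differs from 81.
One-sample t-test:
H₀: μ = 81
H₁: μ ≠ 81
df = n - 1 = 24
t = (x̄ - μ₀) / (s/√n) = (81.85 - 81) / (9.05/√25) = 0.470
p-value = 0.6429

Since p-value > α = 0.05, we fail to reject H₀.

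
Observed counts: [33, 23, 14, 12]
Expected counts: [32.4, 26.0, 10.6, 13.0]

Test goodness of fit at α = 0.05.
Chi-square goodness of fit test:
H₀: observed counts match expected distribution
H₁: observed counts differ from expected distribution
df = k - 1 = 3
χ² = Σ(O - E)²/E
   = (33 - 32.4)²/32.4 + (23 - 26.0)²/26.0 + (14 - 10.6)²/10.6 + (12 - 13.0)²/13.0
   = 0.011 + 0.346 + 1.091 + 0.077
   = 1.52
p-value = 0.6766

Since p-value > α = 0.05, we fail to reject H₀.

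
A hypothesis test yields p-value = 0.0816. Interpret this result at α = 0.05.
Since p = 0.0816 > α = 0.05, fail to reject H₀.
There is insufficient evidence to reject the null hypothesis; the result is not statistically significant at the 0.05 level.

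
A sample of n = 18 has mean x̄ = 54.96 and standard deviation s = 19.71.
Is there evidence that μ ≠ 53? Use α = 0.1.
One-sample t-test:
H₀: μ = 53
H₁: μ ≠ 53
df = n - 1 = 17
t = (x̄ - μ₀) / (s/√n) = (54.96 - 53) / (19.71/√18) = 0.422
p-value = 0.6784

Since p-value > α = 0.1, we fail to reject H₀.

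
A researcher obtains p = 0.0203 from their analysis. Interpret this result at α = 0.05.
Since p = 0.0203 < α = 0.05, reject H₀.
There is sufficient evidence to reject the null hypothesis; the result is statistically significant at the 0.05 level.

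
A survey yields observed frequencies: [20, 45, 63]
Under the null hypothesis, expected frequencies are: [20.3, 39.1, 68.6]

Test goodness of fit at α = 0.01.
Chi-square goodness of fit test:
H₀: observed counts match expected distribution
H₁: observed counts differ from expected distribution
df = k - 1 = 2
χ² = Σ(O - E)²/E
   = (20 - 20.3)²/20.3 + (45 - 39.1)²/39.1 + (63 - 68.6)²/68.6
   = 0.004 + 0.890 + 0.457
   = 1.35
p-value = 0.5087

Since p-value > α = 0.01, we fail to reject H₀.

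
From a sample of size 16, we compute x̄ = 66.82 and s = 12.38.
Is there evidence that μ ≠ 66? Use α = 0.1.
One-sample t-test:
H₀: μ = 66
H₁: μ ≠ 66
df = n - 1 = 15
t = (x̄ - μ₀) / (s/√n) = (66.82 - 66) / (12.38/√16) = 0.265
p-value = 0.7947

Since p-value > α = 0.1, we fail to reject H₀.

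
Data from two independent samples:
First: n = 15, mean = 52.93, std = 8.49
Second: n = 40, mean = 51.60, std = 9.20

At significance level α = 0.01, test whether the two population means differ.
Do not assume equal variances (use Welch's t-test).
Welch's two-sample t-test:
H₀: μ₁ = μ₂
H₁: μ₁ ≠ μ₂
s₁²/n₁ = 8.49²/15 = 4.8053,  s₂²/n₂ = 9.20²/40 = 2.1160
SE = √(s₁²/n₁ + s₂²/n₂) = √(4.8053 + 2.1160) = 2.6308
df (Welch-Satterthwaite) = (s₁²/n₁ + s₂²/n₂)² / [(s₁²/n₁)²/(n₁-1) + (s₂²/n₂)²/(n₂-1)] ≈ 27.15
t = (x̄₁ - x̄₂) / SE = (52.93 - 51.60) / 2.6308 = 1.33 / 2.6308 = 0.506
p-value = 0.6173

Since p-value > α = 0.01, we fail to reject H₀.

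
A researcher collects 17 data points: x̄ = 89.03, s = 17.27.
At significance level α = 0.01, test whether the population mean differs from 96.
One-sample t-test:
H₀: μ = 96
H₁: μ ≠ 96
df = n - 1 = 16
t = (x̄ - μ₀) / (s/√n) = (89.03 - 96) / (17.27/√17) = -1.664
p-value = 0.1156

Since p-value > α = 0.01, we fail to reject H₀.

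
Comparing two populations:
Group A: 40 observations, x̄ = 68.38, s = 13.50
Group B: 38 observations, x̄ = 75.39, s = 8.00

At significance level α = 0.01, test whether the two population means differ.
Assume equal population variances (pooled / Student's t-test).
Student's two-sample t-test (equal variances):
H₀: μ₁ = μ₂
H₁: μ₁ ≠ μ₂
df = n₁ + n₂ - 2 = 76
Pooled variance s_p² = [(n₁-1)s₁² + (n₂-1)s₂²] / (n₁ + n₂ - 2) = [(39)(13.50²) + (37)(8.00²)] / 76 = 124.6809
SE = √(s_p²(1/n₁ + 1/n₂)) = √(124.6809 × (1/40 + 1/38)) = 2.5294
t = (x̄₁ - x̄₂) / SE = (68.38 - 75.39) / 2.5294 = -7.01 / 2.5294 = -2.771
p-value = 0.0070

Since p-value < α = 0.01, we reject H₀.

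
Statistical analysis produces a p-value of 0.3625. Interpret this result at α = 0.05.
Since p = 0.3625 > α = 0.05, fail to reject H₀.
There is insufficient evidence to reject the null hypothesis; the result is not statistically significant at the 0.05 level.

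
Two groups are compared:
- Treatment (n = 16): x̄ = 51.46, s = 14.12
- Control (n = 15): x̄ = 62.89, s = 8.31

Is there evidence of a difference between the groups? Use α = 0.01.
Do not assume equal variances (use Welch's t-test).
Welch's two-sample t-test:
H₀: μ₁ = μ₂
H₁: μ₁ ≠ μ₂
s₁²/n₁ = 14.12²/16 = 12.4609,  s₂²/n₂ = 8.31²/15 = 4.6037
SE = √(s₁²/n₁ + s₂²/n₂) = √(12.4609 + 4.6037) = 4.1309
df (Welch-Satterthwaite) = (s₁²/n₁ + s₂²/n₂)² / [(s₁²/n₁)²/(n₁-1) + (s₂²/n₂)²/(n₂-1)] ≈ 24.54
t = (x̄₁ - x̄₂) / SE = (51.46 - 62.89) / 4.1309 = -11.43 / 4.1309 = -2.767
p-value = 0.0106

Since p-value > α = 0.01, we fail to reject H₀.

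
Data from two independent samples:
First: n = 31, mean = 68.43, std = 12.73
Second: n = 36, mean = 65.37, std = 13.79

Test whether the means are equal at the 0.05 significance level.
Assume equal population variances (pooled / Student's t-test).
Student's two-sample t-test (equal variances):
H₀: μ₁ = μ₂
H₁: μ₁ ≠ μ₂
df = n₁ + n₂ - 2 = 65
Pooled variance s_p² = [(n₁-1)s₁² + (n₂-1)s₂²] / (n₁ + n₂ - 2) = [(30)(12.73²) + (35)(13.79²)] / 65 = 177.1897
SE = √(s_p²(1/n₁ + 1/n₂)) = √(177.1897 × (1/31 + 1/36)) = 3.2616
t = (x̄₁ - x̄₂) / SE = (68.43 - 65.37) / 3.2616 = 3.06 / 3.2616 = 0.938
p-value = 0.3516

Since p-value > α = 0.05, we fail to reject H₀.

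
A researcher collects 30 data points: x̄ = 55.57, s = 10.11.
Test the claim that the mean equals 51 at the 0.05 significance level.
One-sample t-test:
H₀: μ = 51
H₁: μ ≠ 51
df = n - 1 = 29
t = (x̄ - μ₀) / (s/√n) = (55.57 - 51) / (10.11/√30) = 2.476
p-value = 0.0194

Since p-value < α = 0.05, we reject H₀.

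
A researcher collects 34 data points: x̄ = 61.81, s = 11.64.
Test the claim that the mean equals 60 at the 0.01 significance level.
One-sample t-test:
H₀: μ = 60
H₁: μ ≠ 60
df = n - 1 = 33
t = (x̄ - μ₀) / (s/√n) = (61.81 - 60) / (11.64/√34) = 0.907
p-value = 0.3711

Since p-value > α = 0.01, we fail to reject H₀.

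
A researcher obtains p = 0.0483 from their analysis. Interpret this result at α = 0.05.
Since p = 0.0483 < α = 0.05, reject H₀.
There is sufficient evidence to reject the null hypothesis; the result is statistically significant at the 0.05 level.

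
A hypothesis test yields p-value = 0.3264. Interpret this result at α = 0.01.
Since p = 0.3264 > α = 0.01, fail to reject H₀.
There is insufficient evidence to reject the null hypothesis; the result is not statistically significant at the 0.01 level.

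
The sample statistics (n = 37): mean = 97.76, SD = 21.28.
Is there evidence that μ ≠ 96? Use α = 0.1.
One-sample t-test:
H₀: μ = 96
H₁: μ ≠ 96
df = n - 1 = 36
t = (x̄ - μ₀) / (s/√n) = (97.76 - 96) / (21.28/√37) = 0.503
p-value = 0.6180

Since p-value > α = 0.1, we fail to reject H₀.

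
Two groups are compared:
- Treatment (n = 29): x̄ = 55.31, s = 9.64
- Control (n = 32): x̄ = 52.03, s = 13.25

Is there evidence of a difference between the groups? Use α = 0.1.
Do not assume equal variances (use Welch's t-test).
Welch's two-sample t-test:
H₀: μ₁ = μ₂
H₁: μ₁ ≠ μ₂
s₁²/n₁ = 9.64²/29 = 3.2045,  s₂²/n₂ = 13.25²/32 = 5.4863
SE = √(s₁²/n₁ + s₂²/n₂) = √(3.2045 + 5.4863) = 2.9480
df (Welch-Satterthwaite) = (s₁²/n₁ + s₂²/n₂)² / [(s₁²/n₁)²/(n₁-1) + (s₂²/n₂)²/(n₂-1)] ≈ 56.46
t = (x̄₁ - x̄₂) / SE = (55.31 - 52.03) / 2.9480 = 3.28 / 2.9480 = 1.113
p-value = 0.2706

Since p-value > α = 0.1, we fail to reject H₀.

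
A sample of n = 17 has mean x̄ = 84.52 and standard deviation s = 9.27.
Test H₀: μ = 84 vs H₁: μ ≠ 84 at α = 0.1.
One-sample t-test:
H₀: μ = 84
H₁: μ ≠ 84
df = n - 1 = 16
t = (x̄ - μ₀) / (s/√n) = (84.52 - 84) / (9.27/√17) = 0.231
p-value = 0.8200

Since p-value > α = 0.1, we fail to reject H₀.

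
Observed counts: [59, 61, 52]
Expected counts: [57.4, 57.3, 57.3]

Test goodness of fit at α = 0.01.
Chi-square goodness of fit test:
H₀: observed counts match expected distribution
H₁: observed counts differ from expected distribution
df = k - 1 = 2
χ² = Σ(O - E)²/E
   = (59 - 57.4)²/57.4 + (61 - 57.3)²/57.3 + (52 - 57.3)²/57.3
   = 0.045 + 0.239 + 0.490
   = 0.77
p-value = 0.6792

Since p-value > α = 0.01, we fail to reject H₀.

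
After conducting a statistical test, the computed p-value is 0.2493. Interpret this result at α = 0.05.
Since p = 0.2493 > α = 0.05, fail to reject H₀.
There is insufficient evidence to reject the null hypothesis; the result is not statistically significant at the 0.05 level.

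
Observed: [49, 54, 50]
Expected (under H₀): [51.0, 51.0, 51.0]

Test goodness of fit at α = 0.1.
Chi-square goodness of fit test:
H₀: observed counts match expected distribution
H₁: observed counts differ from expected distribution
df = k - 1 = 2
χ² = Σ(O - E)²/E
   = (49 - 51.0)²/51.0 + (54 - 51.0)²/51.0 + (50 - 51.0)²/51.0
   = 0.078 + 0.176 + 0.020
   = 0.27
p-value = 0.8717

Since p-value > α = 0.1, we fail to reject H₀.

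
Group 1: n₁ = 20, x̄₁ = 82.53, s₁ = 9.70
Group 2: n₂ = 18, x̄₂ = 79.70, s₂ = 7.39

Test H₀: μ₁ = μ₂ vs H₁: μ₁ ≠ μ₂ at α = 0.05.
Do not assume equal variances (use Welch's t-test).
Welch's two-sample t-test:
H₀: μ₁ = μ₂
H₁: μ₁ ≠ μ₂
s₁²/n₁ = 9.70²/20 = 4.7045,  s₂²/n₂ = 7.39²/18 = 3.0340
SE = √(s₁²/n₁ + s₂²/n₂) = √(4.7045 + 3.0340) = 2.7818
df (Welch-Satterthwaite) = (s₁²/n₁ + s₂²/n₂)² / [(s₁²/n₁)²/(n₁-1) + (s₂²/n₂)²/(n₂-1)] ≈ 35.10
t = (x̄₁ - x̄₂) / SE = (82.53 - 79.70) / 2.7818 = 2.83 / 2.7818 = 1.017
p-value = 0.3160

Since p-value > α = 0.05, we fail to reject H₀.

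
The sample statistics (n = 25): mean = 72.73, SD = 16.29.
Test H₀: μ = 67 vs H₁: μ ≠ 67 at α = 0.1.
One-sample t-test:
H₀: μ = 67
H₁: μ ≠ 67
df = n - 1 = 24
t = (x̄ - μ₀) / (s/√n) = (72.73 - 67) / (16.29/√25) = 1.759
p-value = 0.0914

Since p-value < α = 0.1, we reject H₀.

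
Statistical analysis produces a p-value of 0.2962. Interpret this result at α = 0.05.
Since p = 0.2962 > α = 0.05, fail to reject H₀.
There is insufficient evidence to reject the null hypothesis; the result is not statistically significant at the 0.05 level.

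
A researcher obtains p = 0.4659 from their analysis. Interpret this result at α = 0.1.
Since p = 0.4659 > α = 0.1, fail to reject H₀.
There is insufficient evidence to reject the null hypothesis; the result is not statistically significant at the 0.1 level.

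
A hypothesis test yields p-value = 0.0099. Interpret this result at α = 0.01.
Since p = 0.0099 < α = 0.01, reject H₀.
There is sufficient evidence to reject the null hypothesis; the result is statistically significant at the 0.01 level.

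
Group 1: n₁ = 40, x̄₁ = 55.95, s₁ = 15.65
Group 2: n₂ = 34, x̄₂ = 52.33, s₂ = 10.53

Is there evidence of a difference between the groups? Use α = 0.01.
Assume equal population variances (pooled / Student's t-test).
Student's two-sample t-test (equal variances):
H₀: μ₁ = μ₂
H₁: μ₁ ≠ μ₂
df = n₁ + n₂ - 2 = 72
Pooled variance s_p² = [(n₁-1)s₁² + (n₂-1)s₂²] / (n₁ + n₂ - 2) = [(39)(15.65²) + (33)(10.53²)] / 72 = 183.4868
SE = √(s_p²(1/n₁ + 1/n₂)) = √(183.4868 × (1/40 + 1/34)) = 3.1597
t = (x̄₁ - x̄₂) / SE = (55.95 - 52.33) / 3.1597 = 3.62 / 3.1597 = 1.146
p-value = 0.2557

Since p-value > α = 0.01, we fail to reject H₀.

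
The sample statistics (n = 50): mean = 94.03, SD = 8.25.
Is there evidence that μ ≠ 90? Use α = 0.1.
One-sample t-test:
H₀: μ = 90
H₁: μ ≠ 90
df = n - 1 = 49
t = (x̄ - μ₀) / (s/√n) = (94.03 - 90) / (8.25/√50) = 3.454
p-value = 0.0011

Since p-value < α = 0.1, we reject H₀.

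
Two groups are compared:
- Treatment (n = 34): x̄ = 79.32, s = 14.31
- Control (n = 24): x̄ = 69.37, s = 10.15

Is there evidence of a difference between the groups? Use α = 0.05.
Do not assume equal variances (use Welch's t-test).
Welch's two-sample t-test:
H₀: μ₁ = μ₂
H₁: μ₁ ≠ μ₂
s₁²/n₁ = 14.31²/34 = 6.0228,  s₂²/n₂ = 10.15²/24 = 4.2926
SE = √(s₁²/n₁ + s₂²/n₂) = √(6.0228 + 4.2926) = 3.2118
df (Welch-Satterthwaite) = (s₁²/n₁ + s₂²/n₂)² / [(s₁²/n₁)²/(n₁-1) + (s₂²/n₂)²/(n₂-1)] ≈ 55.99
t = (x̄₁ - x̄₂) / SE = (79.32 - 69.37) / 3.2118 = 9.95 / 3.2118 = 3.098
p-value = 0.0030

Since p-value < α = 0.05, we reject H₀.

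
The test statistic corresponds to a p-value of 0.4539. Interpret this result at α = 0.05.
Since p = 0.4539 > α = 0.05, fail to reject H₀.
There is insufficient evidence to reject the null hypothesis; the result is not statistically significant at the 0.05 level.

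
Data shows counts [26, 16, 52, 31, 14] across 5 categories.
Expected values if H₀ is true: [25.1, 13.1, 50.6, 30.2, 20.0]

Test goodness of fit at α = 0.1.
Chi-square goodness of fit test:
H₀: observed counts match expected distribution
H₁: observed counts differ from expected distribution
df = k - 1 = 4
χ² = Σ(O - E)²/E
   = (26 - 25.1)²/25.1 + (16 - 13.1)²/13.1 + (52 - 50.6)²/50.6 + (31 - 30.2)²/30.2 + (14 - 20.0)²/20.0
   = 0.032 + 0.642 + 0.039 + 0.021 + 1.800
   = 2.53
p-value = 0.6385

Since p-value > α = 0.1, we fail to reject H₀.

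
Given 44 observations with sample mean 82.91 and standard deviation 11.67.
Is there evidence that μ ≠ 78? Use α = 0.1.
One-sample t-test:
H₀: μ = 78
H₁: μ ≠ 78
df = n - 1 = 43
t = (x̄ - μ₀) / (s/√n) = (82.91 - 78) / (11.67/√44) = 2.791
p-value = 0.0078

Since p-value < α = 0.1, we reject H₀.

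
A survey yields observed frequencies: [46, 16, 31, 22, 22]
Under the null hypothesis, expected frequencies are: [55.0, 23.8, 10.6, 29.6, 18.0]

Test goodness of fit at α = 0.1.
Chi-square goodness of fit test:
H₀: observed counts match expected distribution
H₁: observed counts differ from expected distribution
df = k - 1 = 4
χ² = Σ(O - E)²/E
   = (46 - 55.0)²/55.0 + (16 - 23.8)²/23.8 + (31 - 10.6)²/10.6 + (22 - 29.6)²/29.6 + (22 - 18.0)²/18.0
   = 1.473 + 2.556 + 39.260 + 1.951 + 0.889
   = 46.13
p-value < 0.0001

Since p-value < α = 0.1, we reject H₀.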